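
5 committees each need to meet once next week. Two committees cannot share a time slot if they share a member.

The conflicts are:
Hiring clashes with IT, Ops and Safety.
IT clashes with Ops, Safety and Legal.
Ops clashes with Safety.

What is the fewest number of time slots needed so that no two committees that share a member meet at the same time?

4

Hiring, IT, Ops, Safety are mutually in conflict, so at least 4 time slots are needed.
4 time slots suffice: Hiring=4, IT=1, Ops=3, Safety=2, Legal=2. No two conflicting committees share a time slot.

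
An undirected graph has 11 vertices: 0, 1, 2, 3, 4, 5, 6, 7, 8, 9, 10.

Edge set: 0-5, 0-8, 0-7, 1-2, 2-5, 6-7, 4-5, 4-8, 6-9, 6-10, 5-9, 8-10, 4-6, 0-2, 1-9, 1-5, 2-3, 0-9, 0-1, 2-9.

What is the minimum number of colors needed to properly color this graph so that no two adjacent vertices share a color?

5

0, 1, 2, 5, 9 are pairwise adjacent (a clique of size 5), so at least 5 colors are needed.
5 colors suffice: color a → {0, 3, 6}; color b → {5, 7, 8}; color c → {4, 9, 10}; color d → {2}; color e → {1}. Each edge has distinct colors on its endpoints.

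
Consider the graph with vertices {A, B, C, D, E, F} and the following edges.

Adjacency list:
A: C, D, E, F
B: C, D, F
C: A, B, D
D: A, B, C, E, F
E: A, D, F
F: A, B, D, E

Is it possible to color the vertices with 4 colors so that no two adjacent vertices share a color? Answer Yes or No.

Yes

The chromatic number is 4. A, D, E, F are mutually adjacent (a clique of size 4), so at least 4 colors are needed.
4 colors suffice: color red → {D}; color blue → {C, F}; color green → {A, B}; color yellow → {E}.
That is already a proper 4-coloring.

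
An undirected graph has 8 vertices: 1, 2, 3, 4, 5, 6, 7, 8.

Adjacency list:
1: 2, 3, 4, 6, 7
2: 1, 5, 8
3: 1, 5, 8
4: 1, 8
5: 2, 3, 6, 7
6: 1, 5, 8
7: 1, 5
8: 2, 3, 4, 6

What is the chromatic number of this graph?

2 and 5 are adjacent, so at least 2 colors are needed.
One proper 2-coloring: 1=red, 2=blue, 3=blue, 4=blue, 5=red, 6=blue, 7=blue, 8=red. Each edge has distinct colors on its endpoints.

2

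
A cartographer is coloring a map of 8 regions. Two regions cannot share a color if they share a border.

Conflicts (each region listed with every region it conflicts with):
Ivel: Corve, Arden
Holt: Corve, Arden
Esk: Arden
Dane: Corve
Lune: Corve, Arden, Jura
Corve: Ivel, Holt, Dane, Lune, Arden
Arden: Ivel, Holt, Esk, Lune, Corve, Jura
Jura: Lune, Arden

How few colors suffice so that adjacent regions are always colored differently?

Lune, Corve, Arden are mutually in conflict, so at least 3 colors are needed.
One proper 3-coloring: Ivel=3, Holt=3, Esk=2, Dane=1, Lune=3, Corve=2, Arden=1, Jura=2. Every pair that conflicts lands in different colors.

3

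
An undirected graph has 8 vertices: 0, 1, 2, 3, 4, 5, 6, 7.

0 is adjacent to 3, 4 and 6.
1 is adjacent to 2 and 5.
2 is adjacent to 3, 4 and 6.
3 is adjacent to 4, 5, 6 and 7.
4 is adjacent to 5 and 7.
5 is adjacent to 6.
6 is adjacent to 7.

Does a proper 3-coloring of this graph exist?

Yes

The chromatic number is 3. 3, 4, 5 form a triangle, so at least 3 colors are needed.
3 colors suffice: color red → {1, 3}; color blue → {4, 6}; color green → {0, 2, 5, 7}.
That is already a proper 3-coloring.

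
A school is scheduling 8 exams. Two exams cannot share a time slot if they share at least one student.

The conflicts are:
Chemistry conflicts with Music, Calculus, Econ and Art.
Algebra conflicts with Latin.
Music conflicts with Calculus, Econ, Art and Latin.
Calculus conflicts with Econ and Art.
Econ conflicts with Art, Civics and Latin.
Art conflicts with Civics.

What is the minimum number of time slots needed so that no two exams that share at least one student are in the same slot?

5

Chemistry, Music, Calculus, Econ, Art pairwise conflict, so at least 5 time slots are needed.
5 time slots suffice: Chemistry=5, Algebra=1, Music=2, Calculus=4, Econ=1, Art=3, Civics=2, Latin=3. Every pair that conflicts lands in different time slots.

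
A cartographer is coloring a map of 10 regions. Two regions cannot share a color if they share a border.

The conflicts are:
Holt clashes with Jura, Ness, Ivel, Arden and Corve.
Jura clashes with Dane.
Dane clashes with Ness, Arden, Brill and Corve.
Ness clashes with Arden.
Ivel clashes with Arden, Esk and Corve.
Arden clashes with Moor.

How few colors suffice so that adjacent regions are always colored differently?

3

Holt, Ivel, Corve pairwise conflict, so at least 3 colors are needed.
A valid assignment using 3 colors: Holt=1, Jura=2, Dane=1, Ness=3, Ivel=3, Arden=2, Esk=1, Brill=2, Corve=2, Moor=1. No two conflicting regions share a color.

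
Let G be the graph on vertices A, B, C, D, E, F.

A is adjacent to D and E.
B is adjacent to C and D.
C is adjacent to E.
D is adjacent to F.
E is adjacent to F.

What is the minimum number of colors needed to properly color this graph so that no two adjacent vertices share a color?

The cycle C-B-D-A-E-C has odd length 5, so it cannot be 2-colored; at least 3 colors are needed.
3 colors suffice: color 1 → {D, E}; color 2 → {A, B, F}; color 3 → {C}. No two adjacent vertices share a color.

3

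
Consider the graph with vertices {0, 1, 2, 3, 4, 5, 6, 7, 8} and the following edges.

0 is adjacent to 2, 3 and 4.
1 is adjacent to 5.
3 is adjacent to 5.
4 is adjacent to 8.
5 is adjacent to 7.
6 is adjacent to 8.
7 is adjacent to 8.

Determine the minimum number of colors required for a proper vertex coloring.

1 and 5 are adjacent, so at least 2 colors are needed.
2 colors suffice: color red → {0, 5, 8}; color blue → {1, 2, 3, 4, 6, 7}. No two adjacent vertices share a color.

2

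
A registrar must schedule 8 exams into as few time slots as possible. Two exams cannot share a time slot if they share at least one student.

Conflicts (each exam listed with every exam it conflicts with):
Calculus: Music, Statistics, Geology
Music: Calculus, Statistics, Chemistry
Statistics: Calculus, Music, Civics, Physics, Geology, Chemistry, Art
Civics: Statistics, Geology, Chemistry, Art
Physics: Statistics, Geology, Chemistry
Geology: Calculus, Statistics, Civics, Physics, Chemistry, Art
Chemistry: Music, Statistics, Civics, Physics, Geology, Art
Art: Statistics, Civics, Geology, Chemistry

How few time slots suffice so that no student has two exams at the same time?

Statistics, Civics, Geology, Chemistry, Art are mutually in conflict, so at least 5 time slots are needed.
5 time slots suffice: time slot 1 → {Statistics}; time slot 2 → {Calculus, Chemistry}; time slot 3 → {Music, Geology}; time slot 4 → {Civics, Physics}; time slot 5 → {Art}. Each listed conflict is separated.

5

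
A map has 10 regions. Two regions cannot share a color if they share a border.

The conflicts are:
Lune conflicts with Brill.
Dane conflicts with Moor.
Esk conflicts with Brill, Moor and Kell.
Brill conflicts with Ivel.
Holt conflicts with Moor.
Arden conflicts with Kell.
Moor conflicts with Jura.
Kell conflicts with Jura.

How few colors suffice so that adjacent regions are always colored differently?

Esk and Moor conflict, so at least 2 colors are needed.
One proper 2-coloring: Lune=2, Dane=2, Esk=2, Brill=1, Holt=2, Arden=2, Moor=1, Kell=1, Ivel=2, Jura=2. Each listed conflict is separated.

2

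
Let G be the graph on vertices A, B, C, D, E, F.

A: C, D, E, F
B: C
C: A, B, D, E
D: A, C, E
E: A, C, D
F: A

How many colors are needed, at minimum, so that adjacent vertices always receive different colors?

4

A, C, D, E are mutually adjacent (a clique of size 4), so at least 4 colors are needed.
4 colors suffice: A=red, B=red, C=blue, D=green, E=yellow, F=blue. Every edge joins two different colors.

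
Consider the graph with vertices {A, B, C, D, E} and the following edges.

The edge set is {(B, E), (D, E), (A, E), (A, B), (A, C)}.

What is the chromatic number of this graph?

3

A, B, E are pairwise adjacent, so at least 3 colors are needed.
One proper 3-coloring: A=blue, B=green, C=red, D=blue, E=red. No two adjacent vertices share a color.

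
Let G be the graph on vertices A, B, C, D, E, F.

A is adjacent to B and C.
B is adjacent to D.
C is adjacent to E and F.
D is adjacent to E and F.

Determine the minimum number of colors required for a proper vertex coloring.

3

The cycle B-D-F-C-A-B has odd length 5, so it cannot be 2-colored; at least 3 colors are needed.
One proper 3-coloring: A=green, B=blue, C=red, D=red, E=blue, F=blue. Every edge joins two different colors.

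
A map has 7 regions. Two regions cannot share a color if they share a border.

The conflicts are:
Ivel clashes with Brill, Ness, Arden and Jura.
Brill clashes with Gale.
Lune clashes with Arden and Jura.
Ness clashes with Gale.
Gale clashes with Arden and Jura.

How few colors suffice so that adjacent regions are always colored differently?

Lune and Jura conflict, so at least 2 colors are needed.
2 colors suffice: color 1 → {Ivel, Lune, Gale}; color 2 → {Brill, Ness, Arden, Jura}. No two conflicting regions share a color.

2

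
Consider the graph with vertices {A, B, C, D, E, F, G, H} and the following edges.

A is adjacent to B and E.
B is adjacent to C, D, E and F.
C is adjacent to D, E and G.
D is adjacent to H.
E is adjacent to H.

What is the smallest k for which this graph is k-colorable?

3

B, C, D form a triangle, so at least 3 colors are needed.
3 colors suffice: A=3, B=1, C=3, D=2, E=2, F=2, G=1, H=1. Every edge joins two different colors.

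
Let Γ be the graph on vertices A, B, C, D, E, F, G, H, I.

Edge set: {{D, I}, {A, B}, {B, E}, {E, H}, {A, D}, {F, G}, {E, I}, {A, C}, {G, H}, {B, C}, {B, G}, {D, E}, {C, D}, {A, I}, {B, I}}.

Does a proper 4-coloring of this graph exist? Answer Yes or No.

Yes

The chromatic number is 3. A, B, I form a triangle, so at least 3 colors are needed.
3 colors suffice: color red → {B, D, F, H}; color blue → {A, E, G}; color green → {C, I}.
Since 4 ≥ 3, a proper 4-coloring certainly exists.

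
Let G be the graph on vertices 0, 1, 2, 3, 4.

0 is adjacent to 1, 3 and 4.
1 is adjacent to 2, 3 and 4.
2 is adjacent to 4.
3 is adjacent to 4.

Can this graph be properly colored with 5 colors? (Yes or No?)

The chromatic number is 4. 0, 1, 3, 4 are pairwise adjacent (a clique of size 4), so at least 4 colors are needed.
A valid assignment using 4 colors: 0=d, 1=a, 2=c, 3=c, 4=b.
Since 5 ≥ 4, a proper 5-coloring certainly exists.

Yes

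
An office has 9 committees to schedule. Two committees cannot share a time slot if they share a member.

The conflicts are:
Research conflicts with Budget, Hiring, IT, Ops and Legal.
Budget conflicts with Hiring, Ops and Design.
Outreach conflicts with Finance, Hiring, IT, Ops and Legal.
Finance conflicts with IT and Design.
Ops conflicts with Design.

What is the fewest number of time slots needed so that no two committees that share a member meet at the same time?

Research, Budget, Ops all conflict with each other, so at least 3 time slots are needed.
3 time slots suffice: time slot 1 → {Research, Outreach, Design}; time slot 2 → {Budget, IT, Legal}; time slot 3 → {Finance, Hiring, Ops}. Every pair that conflicts lands in different time slots.

3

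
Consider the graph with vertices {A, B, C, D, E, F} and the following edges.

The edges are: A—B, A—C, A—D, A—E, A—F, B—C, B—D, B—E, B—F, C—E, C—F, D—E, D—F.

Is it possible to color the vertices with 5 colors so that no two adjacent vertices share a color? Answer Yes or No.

Yes

The chromatic number is 4. A, B, C, E form a clique, so at least 4 colors are needed.
One proper 4-coloring: A=1, B=2, C=4, D=4, E=3, F=3.
Since 5 ≥ 4, a proper 5-coloring certainly exists.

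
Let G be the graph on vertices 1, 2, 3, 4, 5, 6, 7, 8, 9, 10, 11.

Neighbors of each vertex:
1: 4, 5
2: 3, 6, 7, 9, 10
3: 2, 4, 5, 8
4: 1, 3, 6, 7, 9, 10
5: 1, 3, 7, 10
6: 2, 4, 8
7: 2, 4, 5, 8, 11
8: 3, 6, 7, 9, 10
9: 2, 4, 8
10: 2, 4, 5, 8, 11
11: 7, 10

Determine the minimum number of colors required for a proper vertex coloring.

6 and 8 are adjacent, so at least 2 colors are needed.
2 colors suffice: color red → {2, 4, 5, 8, 11}; color blue → {1, 3, 6, 7, 9, 10}. Each edge has distinct colors on its endpoints.

2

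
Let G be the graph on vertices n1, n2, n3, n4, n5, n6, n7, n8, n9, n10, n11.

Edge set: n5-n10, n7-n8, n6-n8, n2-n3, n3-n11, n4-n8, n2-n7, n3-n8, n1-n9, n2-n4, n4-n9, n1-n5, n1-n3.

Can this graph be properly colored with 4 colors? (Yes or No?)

Yes

The chromatic number is 3. The cycle n1-n3-n8-n4-n9-n1 has odd length 5, so it cannot be 2-colored; at least 3 colors are needed.
A valid assignment using 3 colors: n1=2, n2=2, n3=1, n4=1, n5=1, n6=1, n7=1, n8=2, n9=3, n10=2, n11=2.
Since 4 ≥ 3, a proper 4-coloring certainly exists.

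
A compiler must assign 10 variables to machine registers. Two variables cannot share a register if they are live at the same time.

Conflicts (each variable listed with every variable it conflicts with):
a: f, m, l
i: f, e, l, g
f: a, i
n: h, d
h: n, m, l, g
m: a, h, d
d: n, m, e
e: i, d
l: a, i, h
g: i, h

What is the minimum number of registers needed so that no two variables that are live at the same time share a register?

i and f conflict, so at least 2 registers are needed.
Using 2 registers: a=1, i=1, f=2, n=2, h=1, m=2, d=1, e=2, l=2, g=2. Each listed conflict is separated.

2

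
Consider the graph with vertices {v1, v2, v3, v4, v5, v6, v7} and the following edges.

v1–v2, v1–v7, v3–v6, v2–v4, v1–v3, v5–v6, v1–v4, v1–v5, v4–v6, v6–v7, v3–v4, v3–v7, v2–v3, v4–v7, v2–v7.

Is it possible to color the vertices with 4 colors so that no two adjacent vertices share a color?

v1, v2, v3, v4, v7 are mutually adjacent (a clique of size 5), so at least 5 colors are needed.
So 4 colors are not enough.

No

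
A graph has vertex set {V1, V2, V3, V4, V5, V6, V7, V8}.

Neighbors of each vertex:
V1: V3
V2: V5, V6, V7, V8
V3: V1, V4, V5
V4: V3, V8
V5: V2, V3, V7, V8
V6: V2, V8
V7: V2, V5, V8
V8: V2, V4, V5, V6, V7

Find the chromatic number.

V2, V5, V7, V8 are mutually adjacent (a clique of size 4), so at least 4 colors are needed.
A valid assignment using 4 colors: V1=2, V2=3, V3=1, V4=2, V5=2, V6=2, V7=4, V8=1. No two adjacent vertices share a color.

4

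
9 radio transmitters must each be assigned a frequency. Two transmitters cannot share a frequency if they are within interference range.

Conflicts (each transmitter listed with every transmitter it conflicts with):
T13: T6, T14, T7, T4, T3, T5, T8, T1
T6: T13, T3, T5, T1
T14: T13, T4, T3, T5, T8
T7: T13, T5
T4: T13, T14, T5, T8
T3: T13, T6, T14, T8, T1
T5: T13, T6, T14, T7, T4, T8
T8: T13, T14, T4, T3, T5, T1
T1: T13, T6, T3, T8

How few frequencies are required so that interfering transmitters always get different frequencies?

5

T13, T14, T4, T5, T8 all conflict with each other, so at least 5 frequencies are needed.
Using 5 frequencies: T13=1, T6=3, T14=4, T7=3, T4=5, T3=2, T5=2, T8=3, T1=4. Every pair that conflicts lands in different frequencies.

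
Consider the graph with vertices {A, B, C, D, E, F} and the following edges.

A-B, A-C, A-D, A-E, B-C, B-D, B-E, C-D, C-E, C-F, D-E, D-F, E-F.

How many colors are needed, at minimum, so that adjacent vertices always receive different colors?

5

A, B, C, D, E are pairwise adjacent (a clique of size 5), so at least 5 colors are needed.
5 colors suffice: A=yellow, B=purple, C=green, D=red, E=blue, F=yellow. Every edge joins two different colors.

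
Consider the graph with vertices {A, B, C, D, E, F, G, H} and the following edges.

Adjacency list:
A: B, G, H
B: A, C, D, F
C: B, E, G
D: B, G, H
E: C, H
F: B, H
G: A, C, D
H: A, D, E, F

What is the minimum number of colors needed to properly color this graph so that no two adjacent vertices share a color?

The cycle H-D-G-C-E-H has odd length 5, so it cannot be 2-colored; at least 3 colors are needed.
One proper 3-coloring: A=2, B=1, C=2, D=2, E=3, F=2, G=1, H=1. Every edge joins two different colors.

3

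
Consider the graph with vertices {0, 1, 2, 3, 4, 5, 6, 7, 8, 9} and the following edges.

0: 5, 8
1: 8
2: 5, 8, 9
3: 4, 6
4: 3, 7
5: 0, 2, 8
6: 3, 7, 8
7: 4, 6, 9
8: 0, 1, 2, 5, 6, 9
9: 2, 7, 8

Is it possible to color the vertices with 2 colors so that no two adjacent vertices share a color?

0, 5, 8 are mutually adjacent, so at least 3 colors are needed.
So 2 colors are not enough.

No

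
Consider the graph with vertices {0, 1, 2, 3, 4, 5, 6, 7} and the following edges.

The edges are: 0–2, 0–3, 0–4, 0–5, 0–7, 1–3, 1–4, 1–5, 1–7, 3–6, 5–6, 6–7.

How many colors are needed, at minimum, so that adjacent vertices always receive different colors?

0 and 4 are adjacent, so at least 2 colors are needed.
One proper 2-coloring: 0=a, 1=a, 2=b, 3=b, 4=b, 5=b, 6=a, 7=b. No two adjacent vertices share a color.

2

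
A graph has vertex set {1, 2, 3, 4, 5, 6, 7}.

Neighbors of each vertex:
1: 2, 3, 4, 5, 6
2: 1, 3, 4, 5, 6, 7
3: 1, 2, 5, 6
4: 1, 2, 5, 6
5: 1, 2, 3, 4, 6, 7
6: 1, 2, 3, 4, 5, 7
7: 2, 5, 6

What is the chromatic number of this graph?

5

1, 2, 4, 5, 6 are mutually adjacent (a clique of size 5), so at least 5 colors are needed.
5 colors suffice: color red → {6}; color blue → {5}; color green → {2}; color yellow → {1, 7}; color purple → {3, 4}. Every edge joins two different colors.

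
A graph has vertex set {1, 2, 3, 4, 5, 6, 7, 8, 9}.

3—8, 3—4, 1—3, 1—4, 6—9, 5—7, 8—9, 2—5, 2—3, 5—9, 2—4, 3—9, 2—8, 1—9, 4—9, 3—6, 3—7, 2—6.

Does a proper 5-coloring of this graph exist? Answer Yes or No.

The chromatic number is 4. 1, 3, 4, 9 are mutually adjacent (a clique of size 4), so at least 4 colors are needed.
4 colors suffice: color red → {3, 5}; color blue → {2, 7, 9}; color green → {4, 6, 8}; color yellow → {1}.
Since 5 ≥ 4, a proper 5-coloring certainly exists.

Yes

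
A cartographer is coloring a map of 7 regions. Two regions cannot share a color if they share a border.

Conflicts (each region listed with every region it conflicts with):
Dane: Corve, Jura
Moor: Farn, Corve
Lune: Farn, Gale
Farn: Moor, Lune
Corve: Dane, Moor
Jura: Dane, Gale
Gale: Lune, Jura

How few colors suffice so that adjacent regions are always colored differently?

3

The cycle Lune-Farn-Moor-Corve-Dane-Jura-Gale-Lune has odd length 7, so it cannot be 2-colored; at least 3 colors are needed.
3 colors suffice: color 1 → {Lune, Corve, Jura}; color 2 → {Dane, Moor, Gale}; color 3 → {Farn}. No two conflicting regions share a color.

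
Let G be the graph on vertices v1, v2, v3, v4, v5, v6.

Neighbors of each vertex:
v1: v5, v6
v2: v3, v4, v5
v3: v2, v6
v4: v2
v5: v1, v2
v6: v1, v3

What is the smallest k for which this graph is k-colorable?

The cycle v1-v5-v2-v3-v6-v1 has odd length 5, so it cannot be 2-colored; at least 3 colors are needed.
3 colors suffice: color 1 → {v2, v6}; color 2 → {v3, v4, v5}; color 3 → {v1}. Every edge joins two different colors.

3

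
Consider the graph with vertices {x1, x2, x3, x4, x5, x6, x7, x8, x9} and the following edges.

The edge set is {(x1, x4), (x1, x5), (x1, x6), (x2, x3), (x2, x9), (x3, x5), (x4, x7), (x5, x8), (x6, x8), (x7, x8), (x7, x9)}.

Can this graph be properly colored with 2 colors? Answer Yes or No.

The cycle x8-x7-x4-x1-x6-x8 has odd length 5, so it cannot be 2-colored; at least 3 colors are needed.
So 2 colors are not enough.

No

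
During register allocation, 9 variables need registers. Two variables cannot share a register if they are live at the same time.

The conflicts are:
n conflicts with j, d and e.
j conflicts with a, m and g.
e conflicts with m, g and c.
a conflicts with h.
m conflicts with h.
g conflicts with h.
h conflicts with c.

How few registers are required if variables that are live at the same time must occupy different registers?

j and m conflict, so at least 2 registers are needed.
2 registers suffice: register 1 → {j, d, e, h}; register 2 → {n, a, m, g, c}. No two conflicting variables share a register.

2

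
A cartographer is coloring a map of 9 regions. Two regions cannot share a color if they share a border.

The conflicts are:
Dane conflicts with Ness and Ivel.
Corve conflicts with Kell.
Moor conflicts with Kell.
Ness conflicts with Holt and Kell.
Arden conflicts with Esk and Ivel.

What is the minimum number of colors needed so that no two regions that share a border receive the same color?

2

Ness and Holt conflict, so at least 2 colors are needed.
2 colors suffice: Dane=2, Corve=1, Moor=1, Ness=1, Holt=2, Arden=2, Kell=2, Esk=1, Ivel=1. Each listed conflict is separated.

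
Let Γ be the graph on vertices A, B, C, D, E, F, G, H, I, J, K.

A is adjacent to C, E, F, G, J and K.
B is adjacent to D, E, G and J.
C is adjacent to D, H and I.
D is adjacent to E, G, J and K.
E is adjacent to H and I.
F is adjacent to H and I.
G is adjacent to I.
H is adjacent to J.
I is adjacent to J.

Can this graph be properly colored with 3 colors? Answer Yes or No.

The chromatic number is 3. B, D, E are pairwise adjacent, so at least 3 colors are needed.
3 colors suffice: color 1 → {A, D, H, I}; color 2 → {C, E, F, G, J, K}; color 3 → {B}.
That is already a proper 3-coloring.

Yes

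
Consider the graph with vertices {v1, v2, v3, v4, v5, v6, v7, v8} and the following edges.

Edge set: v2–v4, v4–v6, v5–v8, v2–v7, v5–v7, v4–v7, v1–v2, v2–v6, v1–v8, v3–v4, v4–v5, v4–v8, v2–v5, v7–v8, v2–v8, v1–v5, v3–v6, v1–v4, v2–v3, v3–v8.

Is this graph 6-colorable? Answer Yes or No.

Yes

The chromatic number is 5. v2, v4, v5, v7, v8 are pairwise adjacent (a clique of size 5), so at least 5 colors are needed.
A valid assignment using 5 colors: v1=5, v2=2, v3=4, v4=1, v5=4, v6=3, v7=5, v8=3.
Since 6 ≥ 5, a proper 6-coloring certainly exists.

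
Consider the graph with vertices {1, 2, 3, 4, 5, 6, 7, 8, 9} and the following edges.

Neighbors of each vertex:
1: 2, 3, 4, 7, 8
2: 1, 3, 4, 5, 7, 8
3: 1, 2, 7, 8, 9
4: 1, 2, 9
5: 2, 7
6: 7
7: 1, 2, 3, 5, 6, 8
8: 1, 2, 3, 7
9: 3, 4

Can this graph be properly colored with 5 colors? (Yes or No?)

Yes

The chromatic number is 5. 1, 2, 3, 7, 8 form a clique, so at least 5 colors are needed.
A valid assignment using 5 colors: 1=c, 2=a, 3=d, 4=b, 5=c, 6=a, 7=b, 8=e, 9=a.
That is already a proper 5-coloring.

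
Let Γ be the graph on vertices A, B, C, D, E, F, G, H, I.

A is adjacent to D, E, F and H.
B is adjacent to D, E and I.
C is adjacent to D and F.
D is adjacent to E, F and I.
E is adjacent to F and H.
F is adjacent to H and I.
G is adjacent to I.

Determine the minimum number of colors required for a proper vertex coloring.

A, D, E, F form a clique, so at least 4 colors are needed.
4 colors suffice: color 1 → {B, F, G}; color 2 → {D, H}; color 3 → {C, E, I}; color 4 → {A}. No two adjacent vertices share a color.

4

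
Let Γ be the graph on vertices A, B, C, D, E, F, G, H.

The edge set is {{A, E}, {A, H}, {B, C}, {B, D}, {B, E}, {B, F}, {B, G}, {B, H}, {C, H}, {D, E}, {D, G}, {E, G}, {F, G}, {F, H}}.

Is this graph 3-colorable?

B, D, E, G are mutually adjacent (a clique of size 4), so at least 4 colors are needed.
So 3 colors are not enough.

No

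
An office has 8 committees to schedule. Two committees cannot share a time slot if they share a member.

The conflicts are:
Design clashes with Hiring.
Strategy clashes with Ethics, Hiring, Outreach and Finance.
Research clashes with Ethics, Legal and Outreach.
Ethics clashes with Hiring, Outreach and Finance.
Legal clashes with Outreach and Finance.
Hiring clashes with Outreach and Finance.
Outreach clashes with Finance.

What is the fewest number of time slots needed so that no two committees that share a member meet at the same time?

5

Strategy, Ethics, Hiring, Outreach, Finance are mutually in conflict, so at least 5 time slots are needed.
A valid assignment using 5 time slots: Design=1, Strategy=5, Research=2, Ethics=4, Legal=3, Hiring=3, Outreach=1, Finance=2. Each listed conflict is separated.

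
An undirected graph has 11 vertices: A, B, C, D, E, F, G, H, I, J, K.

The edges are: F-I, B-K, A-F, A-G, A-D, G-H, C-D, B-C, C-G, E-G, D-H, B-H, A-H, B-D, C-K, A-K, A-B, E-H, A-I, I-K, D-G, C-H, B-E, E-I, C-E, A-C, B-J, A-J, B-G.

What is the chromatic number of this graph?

6

A, B, C, D, G, H are pairwise adjacent (a clique of size 6), so at least 6 colors are needed.
6 colors suffice: color 1 → {A, E}; color 2 → {B, I}; color 3 → {C, F, J}; color 4 → {H, K}; color 5 → {G}; color 6 → {D}. Every edge joins two different colors.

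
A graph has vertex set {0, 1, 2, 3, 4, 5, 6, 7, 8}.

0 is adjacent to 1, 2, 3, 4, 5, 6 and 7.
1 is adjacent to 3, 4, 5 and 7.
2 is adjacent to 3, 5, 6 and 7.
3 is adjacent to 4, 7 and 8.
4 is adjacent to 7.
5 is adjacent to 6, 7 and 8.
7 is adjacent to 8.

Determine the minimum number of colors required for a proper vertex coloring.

5

0, 1, 3, 4, 7 form a clique, so at least 5 colors are needed.
One proper 5-coloring: 0=blue, 1=yellow, 2=yellow, 3=green, 4=purple, 5=green, 6=red, 7=red, 8=blue. No two adjacent vertices share a color.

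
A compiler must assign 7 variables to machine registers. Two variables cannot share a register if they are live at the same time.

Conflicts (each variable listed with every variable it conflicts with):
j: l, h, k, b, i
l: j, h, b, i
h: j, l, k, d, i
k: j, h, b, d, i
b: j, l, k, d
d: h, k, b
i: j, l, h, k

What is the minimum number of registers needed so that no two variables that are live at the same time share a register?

4

j, l, h, i pairwise conflict, so at least 4 registers are needed.
4 registers suffice: register 1 → {j, d}; register 2 → {h, b}; register 3 → {l, k}; register 4 → {i}. Every pair that conflicts lands in different registers.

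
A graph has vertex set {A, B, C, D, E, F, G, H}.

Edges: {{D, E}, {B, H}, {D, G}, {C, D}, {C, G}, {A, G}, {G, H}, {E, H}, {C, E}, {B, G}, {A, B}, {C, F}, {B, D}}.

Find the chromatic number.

3

C, D, E are pairwise adjacent, so at least 3 colors are needed.
3 colors suffice: color red → {E, F, G}; color blue → {A, D, H}; color green → {B, C}. No two adjacent vertices share a color.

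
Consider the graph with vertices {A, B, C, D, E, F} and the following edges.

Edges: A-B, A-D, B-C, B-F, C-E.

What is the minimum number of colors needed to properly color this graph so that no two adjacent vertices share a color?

2

B and F are adjacent, so at least 2 colors are needed.
2 colors suffice: color 1 → {B, D, E}; color 2 → {A, C, F}. No two adjacent vertices share a color.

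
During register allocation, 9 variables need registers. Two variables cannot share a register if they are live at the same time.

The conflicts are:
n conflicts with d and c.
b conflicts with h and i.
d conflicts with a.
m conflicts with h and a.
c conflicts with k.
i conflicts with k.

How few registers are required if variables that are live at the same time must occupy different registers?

The cycle k-i-b-h-m-a-d-n-c-k has odd length 9, so it cannot be 2-colored; at least 3 registers are needed.
3 registers suffice: register 1 → {b, d, m, k}; register 2 → {n, h, i, a}; register 3 → {c}. Each listed conflict is separated.

3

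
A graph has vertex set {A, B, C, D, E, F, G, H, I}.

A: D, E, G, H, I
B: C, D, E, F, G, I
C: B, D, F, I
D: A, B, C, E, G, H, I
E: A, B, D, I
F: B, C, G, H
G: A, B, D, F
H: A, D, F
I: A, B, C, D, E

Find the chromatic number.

4

B, D, E, I are mutually adjacent (a clique of size 4), so at least 4 colors are needed.
4 colors suffice: color 1 → {D, F}; color 2 → {A, B}; color 3 → {G, H, I}; color 4 → {C, E}. Every edge joins two different colors.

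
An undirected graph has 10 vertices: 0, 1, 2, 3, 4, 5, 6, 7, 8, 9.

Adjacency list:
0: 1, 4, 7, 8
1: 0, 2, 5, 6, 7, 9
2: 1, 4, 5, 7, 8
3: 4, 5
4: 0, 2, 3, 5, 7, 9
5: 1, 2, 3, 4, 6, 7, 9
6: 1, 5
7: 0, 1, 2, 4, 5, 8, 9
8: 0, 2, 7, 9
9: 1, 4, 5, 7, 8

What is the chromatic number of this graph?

4

4, 5, 7, 9 form a clique, so at least 4 colors are needed.
A valid assignment using 4 colors: 0=b, 1=c, 2=d, 3=a, 4=c, 5=b, 6=a, 7=a, 8=c, 9=d. Every edge joins two different colors.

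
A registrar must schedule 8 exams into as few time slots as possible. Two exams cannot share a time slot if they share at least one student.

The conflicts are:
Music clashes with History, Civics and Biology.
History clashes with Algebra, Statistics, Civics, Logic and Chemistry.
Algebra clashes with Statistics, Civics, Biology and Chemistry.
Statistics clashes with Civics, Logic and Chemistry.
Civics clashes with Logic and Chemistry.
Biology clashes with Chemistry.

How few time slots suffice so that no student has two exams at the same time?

History, Algebra, Statistics, Civics, Chemistry are mutually in conflict, so at least 5 time slots are needed.
5 time slots suffice: time slot 1 → {Civics, Biology}; time slot 2 → {History}; time slot 3 → {Music, Algebra, Logic}; time slot 4 → {Chemistry}; time slot 5 → {Statistics}. Each listed conflict is separated.

5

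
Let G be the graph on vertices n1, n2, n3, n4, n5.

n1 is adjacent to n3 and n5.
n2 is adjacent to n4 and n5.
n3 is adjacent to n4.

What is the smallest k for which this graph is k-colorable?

3

The cycle n3-n1-n5-n2-n4-n3 has odd length 5, so it cannot be 2-colored; at least 3 colors are needed.
3 colors suffice: color red → {n4, n5}; color blue → {n1, n2}; color green → {n3}. Every edge joins two different colors.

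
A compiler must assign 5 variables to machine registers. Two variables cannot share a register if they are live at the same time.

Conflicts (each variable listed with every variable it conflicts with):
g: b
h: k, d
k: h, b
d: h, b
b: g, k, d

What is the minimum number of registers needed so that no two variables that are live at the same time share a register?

g and b conflict, so at least 2 registers are needed.
2 registers suffice: register 1 → {h, b}; register 2 → {g, k, d}. Each listed conflict is separated.

2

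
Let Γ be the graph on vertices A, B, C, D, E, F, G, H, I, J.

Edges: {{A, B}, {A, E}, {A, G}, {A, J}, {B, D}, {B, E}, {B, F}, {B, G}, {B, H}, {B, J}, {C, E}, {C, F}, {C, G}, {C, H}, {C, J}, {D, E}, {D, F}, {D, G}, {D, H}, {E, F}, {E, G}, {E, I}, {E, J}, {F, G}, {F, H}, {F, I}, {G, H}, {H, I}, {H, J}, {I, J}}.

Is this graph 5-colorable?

The chromatic number is 5. B, D, E, F, G form a clique, so at least 5 colors are needed.
5 colors suffice: color 1 → {E, H}; color 2 → {F, J}; color 3 → {B, C, I}; color 4 → {G}; color 5 → {A, D}.
That is already a proper 5-coloring.

Yes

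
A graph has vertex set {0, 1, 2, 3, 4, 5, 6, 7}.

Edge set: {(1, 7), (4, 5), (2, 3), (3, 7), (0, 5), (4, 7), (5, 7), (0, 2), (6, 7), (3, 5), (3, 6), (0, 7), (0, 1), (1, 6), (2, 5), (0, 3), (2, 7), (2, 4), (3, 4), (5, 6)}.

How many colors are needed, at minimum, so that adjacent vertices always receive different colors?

2, 3, 4, 5, 7 are mutually adjacent (a clique of size 5), so at least 5 colors are needed.
5 colors suffice: color red → {7}; color blue → {1, 5}; color green → {3}; color yellow → {0, 4, 6}; color purple → {2}. Every edge joins two different colors.

5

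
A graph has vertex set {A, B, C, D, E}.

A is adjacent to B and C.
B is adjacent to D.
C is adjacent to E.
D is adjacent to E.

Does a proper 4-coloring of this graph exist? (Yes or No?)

Yes

The chromatic number is 3. The cycle D-E-C-A-B-D has odd length 5, so it cannot be 2-colored; at least 3 colors are needed.
3 colors suffice: color 1 → {B, C}; color 2 → {A, E}; color 3 → {D}.
Since 4 ≥ 3, a proper 4-coloring certainly exists.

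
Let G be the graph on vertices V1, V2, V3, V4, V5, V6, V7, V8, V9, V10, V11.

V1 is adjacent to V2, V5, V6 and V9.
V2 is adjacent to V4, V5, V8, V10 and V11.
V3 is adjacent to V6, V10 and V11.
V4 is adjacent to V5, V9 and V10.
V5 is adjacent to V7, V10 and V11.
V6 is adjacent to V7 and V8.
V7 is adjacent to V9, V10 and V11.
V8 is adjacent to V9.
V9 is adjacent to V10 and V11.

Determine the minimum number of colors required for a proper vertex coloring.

4

V2, V4, V5, V10 form a clique, so at least 4 colors are needed.
A valid assignment using 4 colors: V1=green, V2=red, V3=blue, V4=yellow, V5=blue, V6=red, V7=yellow, V8=blue, V9=red, V10=green, V11=green. Each edge has distinct colors on its endpoints.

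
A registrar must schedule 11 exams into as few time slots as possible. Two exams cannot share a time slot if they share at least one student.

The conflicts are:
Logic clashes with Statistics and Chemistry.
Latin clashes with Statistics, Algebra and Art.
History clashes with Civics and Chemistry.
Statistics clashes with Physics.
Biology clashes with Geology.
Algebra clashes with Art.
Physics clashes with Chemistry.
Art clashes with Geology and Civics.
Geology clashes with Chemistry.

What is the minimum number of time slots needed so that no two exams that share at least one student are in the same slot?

Latin, Algebra, Art are mutually in conflict, so at least 3 time slots are needed.
3 time slots suffice: Logic=2, Latin=2, History=2, Statistics=1, Biology=1, Algebra=3, Physics=2, Art=1, Geology=2, Civics=3, Chemistry=1. Every pair that conflicts lands in different time slots.

3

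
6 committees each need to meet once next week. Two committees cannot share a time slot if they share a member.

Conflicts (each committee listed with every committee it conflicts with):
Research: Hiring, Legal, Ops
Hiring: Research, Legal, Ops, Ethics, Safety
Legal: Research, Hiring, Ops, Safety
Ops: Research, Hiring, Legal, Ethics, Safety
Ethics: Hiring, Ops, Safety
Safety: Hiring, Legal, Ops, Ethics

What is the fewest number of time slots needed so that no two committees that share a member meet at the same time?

4

Hiring, Ops, Ethics, Safety are mutually in conflict, so at least 4 time slots are needed.
A valid assignment using 4 time slots: Research=4, Hiring=1, Legal=3, Ops=2, Ethics=3, Safety=4. No two conflicting committees share a time slot.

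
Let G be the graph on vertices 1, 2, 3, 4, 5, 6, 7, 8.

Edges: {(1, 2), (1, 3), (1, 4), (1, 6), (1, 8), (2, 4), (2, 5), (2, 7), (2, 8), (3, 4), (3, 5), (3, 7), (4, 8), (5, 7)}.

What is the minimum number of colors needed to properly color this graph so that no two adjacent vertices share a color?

1, 2, 4, 8 form a clique, so at least 4 colors are needed.
4 colors suffice: color red → {2, 3, 6}; color blue → {1, 7}; color green → {4, 5}; color yellow → {8}. Every edge joins two different colors.

4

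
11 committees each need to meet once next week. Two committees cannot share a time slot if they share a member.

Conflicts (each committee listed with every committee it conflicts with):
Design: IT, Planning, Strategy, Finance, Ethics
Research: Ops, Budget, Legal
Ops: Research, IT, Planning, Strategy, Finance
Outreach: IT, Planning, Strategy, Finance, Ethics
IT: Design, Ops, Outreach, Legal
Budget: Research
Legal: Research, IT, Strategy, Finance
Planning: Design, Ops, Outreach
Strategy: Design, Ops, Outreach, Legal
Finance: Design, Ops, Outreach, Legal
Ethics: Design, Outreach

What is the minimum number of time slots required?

2

Design and IT conflict, so at least 2 time slots are needed.
2 time slots suffice: time slot 1 → {Design, Ops, Outreach, Budget, Legal}; time slot 2 → {Research, IT, Planning, Strategy, Finance, Ethics}. Every pair that conflicts lands in different time slots.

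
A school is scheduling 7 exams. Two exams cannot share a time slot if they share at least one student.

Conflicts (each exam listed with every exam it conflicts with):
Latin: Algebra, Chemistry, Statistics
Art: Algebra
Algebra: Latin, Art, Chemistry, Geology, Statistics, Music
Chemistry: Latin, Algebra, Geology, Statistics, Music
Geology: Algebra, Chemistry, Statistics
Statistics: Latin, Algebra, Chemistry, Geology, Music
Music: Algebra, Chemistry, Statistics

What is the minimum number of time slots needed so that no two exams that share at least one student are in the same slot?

4

Algebra, Chemistry, Geology, Statistics pairwise conflict, so at least 4 time slots are needed.
4 time slots suffice: time slot 1 → {Algebra}; time slot 2 → {Art, Chemistry}; time slot 3 → {Statistics}; time slot 4 → {Latin, Geology, Music}. Every pair that conflicts lands in different time slots.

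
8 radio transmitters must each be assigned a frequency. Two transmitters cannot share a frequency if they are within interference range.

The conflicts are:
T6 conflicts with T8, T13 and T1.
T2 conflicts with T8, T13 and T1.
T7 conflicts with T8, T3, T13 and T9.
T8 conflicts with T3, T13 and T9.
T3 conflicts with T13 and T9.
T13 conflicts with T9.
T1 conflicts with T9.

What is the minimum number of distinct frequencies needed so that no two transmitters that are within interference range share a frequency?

T7, T8, T3, T13, T9 pairwise conflict, so at least 5 frequencies are needed.
Using 5 frequencies: T6=3, T2=3, T7=5, T8=1, T3=4, T13=2, T1=1, T9=3. No two conflicting transmitters share a frequency.

5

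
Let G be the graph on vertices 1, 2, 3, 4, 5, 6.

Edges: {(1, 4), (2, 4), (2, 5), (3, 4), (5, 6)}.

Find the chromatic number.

1 and 4 are adjacent, so at least 2 colors are needed.
2 colors suffice: 1=blue, 2=blue, 3=blue, 4=red, 5=red, 6=blue. Every edge joins two different colors.

2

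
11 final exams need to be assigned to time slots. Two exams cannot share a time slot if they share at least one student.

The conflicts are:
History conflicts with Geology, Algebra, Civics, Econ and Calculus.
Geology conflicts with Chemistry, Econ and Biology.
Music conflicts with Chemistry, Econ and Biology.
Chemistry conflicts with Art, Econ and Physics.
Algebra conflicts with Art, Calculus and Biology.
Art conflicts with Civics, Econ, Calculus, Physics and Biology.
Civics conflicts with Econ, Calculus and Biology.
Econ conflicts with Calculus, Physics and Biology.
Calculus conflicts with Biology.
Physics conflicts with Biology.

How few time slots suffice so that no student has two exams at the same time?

Art, Civics, Econ, Calculus, Biology are mutually in conflict, so at least 5 time slots are needed.
A valid assignment using 5 time slots: History=2, Geology=3, Music=3, Chemistry=2, Algebra=1, Art=3, Civics=5, Econ=1, Calculus=4, Physics=4, Biology=2. Every pair that conflicts lands in different time slots.

5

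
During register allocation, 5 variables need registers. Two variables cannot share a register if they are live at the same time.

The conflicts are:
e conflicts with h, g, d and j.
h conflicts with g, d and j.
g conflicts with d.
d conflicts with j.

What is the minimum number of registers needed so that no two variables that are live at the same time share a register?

e, h, d, j pairwise conflict, so at least 4 registers are needed.
Using 4 registers: e=3, h=2, g=4, d=1, j=4. Each listed conflict is separated.

4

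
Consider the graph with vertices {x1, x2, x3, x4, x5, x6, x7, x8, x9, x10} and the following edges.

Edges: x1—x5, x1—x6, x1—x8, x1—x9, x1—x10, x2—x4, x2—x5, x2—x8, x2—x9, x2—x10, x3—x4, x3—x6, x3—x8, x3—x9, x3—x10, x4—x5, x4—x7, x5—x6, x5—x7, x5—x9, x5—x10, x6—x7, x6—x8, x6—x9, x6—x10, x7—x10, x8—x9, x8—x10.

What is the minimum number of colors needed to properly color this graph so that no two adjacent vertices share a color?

4

x3, x6, x8, x9 are mutually adjacent (a clique of size 4), so at least 4 colors are needed.
A valid assignment using 4 colors: x1=yellow, x2=red, x3=yellow, x4=green, x5=blue, x6=red, x7=yellow, x8=blue, x9=green, x10=green. Every edge joins two different colors.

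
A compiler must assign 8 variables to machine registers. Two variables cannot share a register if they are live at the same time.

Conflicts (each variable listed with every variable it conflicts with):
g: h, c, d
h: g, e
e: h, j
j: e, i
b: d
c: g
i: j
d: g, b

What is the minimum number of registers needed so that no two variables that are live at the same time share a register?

g and c conflict, so at least 2 registers are needed.
2 registers suffice: register 1 → {g, e, b, i}; register 2 → {h, j, c, d}. Each listed conflict is separated.

2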